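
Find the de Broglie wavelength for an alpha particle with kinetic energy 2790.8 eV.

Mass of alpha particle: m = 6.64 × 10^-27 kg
2.72 × 10^-13 m

Using λ = h/√(2mKE):

First convert KE to Joules: KE = 2790.8 eV = 4.471 × 10^-16 J

λ = h/√(2mKE)
λ = (6.626 × 10^-34 J·s) / √(2 × 6.64 × 10^-27 kg × 4.471 × 10^-16 J)
λ = 2.72 × 10^-13 m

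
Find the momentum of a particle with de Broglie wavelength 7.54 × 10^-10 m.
8.79 × 10^-25 kg·m/s

From the de Broglie relation λ = h/p, we solve for p:

p = h/λ
p = (6.626 × 10^-34 J·s) / (7.54 × 10^-10 m)
p = 8.79 × 10^-25 kg·m/s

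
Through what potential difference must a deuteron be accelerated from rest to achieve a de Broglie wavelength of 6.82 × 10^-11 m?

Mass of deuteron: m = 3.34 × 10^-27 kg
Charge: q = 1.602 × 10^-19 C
8.82 × 10^-2 V

From λ = h/√(2mqV), we solve for V:

λ² = h²/(2mqV)
V = h²/(2mqλ²)
V = (6.626 × 10^-34 J·s)² / (2 × 3.34 × 10^-27 kg × 1.602 × 10^-19 C × (6.82 × 10^-11 m)²)
V = 8.82 × 10^-2 V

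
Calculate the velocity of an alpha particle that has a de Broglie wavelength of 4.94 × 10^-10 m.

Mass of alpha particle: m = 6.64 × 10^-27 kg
2.02 × 10^2 m/s

From the de Broglie relation λ = h/(mv), we solve for v:

v = h/(mλ)
v = (6.626 × 10^-34 J·s) / (6.64 × 10^-27 kg × 4.94 × 10^-10 m)
v = 2.02 × 10^2 m/s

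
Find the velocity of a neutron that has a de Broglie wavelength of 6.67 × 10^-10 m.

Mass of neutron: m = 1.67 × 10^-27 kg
5.95 × 10^2 m/s

From the de Broglie relation λ = h/(mv), we solve for v:

v = h/(mλ)
v = (6.626 × 10^-34 J·s) / (1.67 × 10^-27 kg × 6.67 × 10^-10 m)
v = 5.95 × 10^2 m/s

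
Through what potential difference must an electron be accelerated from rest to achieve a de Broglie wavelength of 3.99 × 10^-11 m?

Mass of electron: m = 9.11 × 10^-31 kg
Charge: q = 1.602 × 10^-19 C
945 V

From λ = h/√(2mqV), we solve for V:

λ² = h²/(2mqV)
V = h²/(2mqλ²)
V = (6.626 × 10^-34 J·s)² / (2 × 9.11 × 10^-31 kg × 1.602 × 10^-19 C × (3.99 × 10^-11 m)²)
V = 945 V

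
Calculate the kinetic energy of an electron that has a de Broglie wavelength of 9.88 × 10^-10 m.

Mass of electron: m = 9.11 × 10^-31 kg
2.47 × 10^-19 J (or 1.54 eV)

From λ = h/√(2mKE), we solve for KE:

λ² = h²/(2mKE)
KE = h²/(2mλ²)
KE = (6.626 × 10^-34 J·s)² / (2 × 9.11 × 10^-31 kg × (9.88 × 10^-10 m)²)
KE = 2.47 × 10^-19 J
KE = 1.54 eV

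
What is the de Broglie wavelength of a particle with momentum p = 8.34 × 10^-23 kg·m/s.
7.94 × 10^-12 m

Using the de Broglie relation λ = h/p:

λ = h/p
λ = (6.626 × 10^-34 J·s) / (8.34 × 10^-23 kg·m/s)
λ = 7.94 × 10^-12 m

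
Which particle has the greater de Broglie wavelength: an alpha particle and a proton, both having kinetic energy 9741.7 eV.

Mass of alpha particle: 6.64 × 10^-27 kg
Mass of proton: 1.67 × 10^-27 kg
The proton has the longer wavelength.

Using λ = h/√(2mKE):

For alpha particle: λ₁ = h/√(2m₁KE) = 1.46 × 10^-13 m
For proton: λ₂ = h/√(2m₂KE) = 2.90 × 10^-13 m

Since λ ∝ 1/√m at constant kinetic energy, the lighter particle has the longer wavelength.

The proton has the longer de Broglie wavelength.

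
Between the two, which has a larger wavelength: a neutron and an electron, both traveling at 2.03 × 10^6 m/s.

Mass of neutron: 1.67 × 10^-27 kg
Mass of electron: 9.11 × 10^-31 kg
The electron has the longer wavelength.

Using λ = h/(mv), since both particles have the same velocity, the wavelength depends only on mass.

For neutron: λ₁ = h/(m₁v) = 1.95 × 10^-13 m
For electron: λ₂ = h/(m₂v) = 3.58 × 10^-10 m

Since λ ∝ 1/m at constant velocity, the lighter particle has the longer wavelength.

The electron has the longer de Broglie wavelength.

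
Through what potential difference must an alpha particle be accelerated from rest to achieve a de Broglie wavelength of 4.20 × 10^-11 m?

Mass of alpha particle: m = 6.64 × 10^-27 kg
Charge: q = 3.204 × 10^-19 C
5.85 × 10^-2 V

From λ = h/√(2mqV), we solve for V:

λ² = h²/(2mqV)
V = h²/(2mqλ²)
V = (6.626 × 10^-34 J·s)² / (2 × 6.64 × 10^-27 kg × 3.204 × 10^-19 C × (4.20 × 10^-11 m)²)
V = 5.85 × 10^-2 V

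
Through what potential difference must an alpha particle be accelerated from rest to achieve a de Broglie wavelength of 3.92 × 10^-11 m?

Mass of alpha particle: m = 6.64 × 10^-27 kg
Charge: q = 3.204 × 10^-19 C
6.71 × 10^-2 V

From λ = h/√(2mqV), we solve for V:

λ² = h²/(2mqV)
V = h²/(2mqλ²)
V = (6.626 × 10^-34 J·s)² / (2 × 6.64 × 10^-27 kg × 3.204 × 10^-19 C × (3.92 × 10^-11 m)²)
V = 6.71 × 10^-2 V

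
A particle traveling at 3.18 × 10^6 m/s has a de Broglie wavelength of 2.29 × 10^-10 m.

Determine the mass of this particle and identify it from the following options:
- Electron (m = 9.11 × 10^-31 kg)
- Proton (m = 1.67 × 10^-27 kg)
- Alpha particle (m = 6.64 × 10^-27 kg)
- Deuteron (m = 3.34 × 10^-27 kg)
The particle is an electron.

From λ = h/(mv), solve for mass:

m = h/(λv)
m = (6.626 × 10^-34 J·s) / (2.29 × 10^-10 m × 3.18 × 10^6 m/s)
m = 9.10 × 10^-31 kg

Comparing with the listed masses, this is closest to an electron.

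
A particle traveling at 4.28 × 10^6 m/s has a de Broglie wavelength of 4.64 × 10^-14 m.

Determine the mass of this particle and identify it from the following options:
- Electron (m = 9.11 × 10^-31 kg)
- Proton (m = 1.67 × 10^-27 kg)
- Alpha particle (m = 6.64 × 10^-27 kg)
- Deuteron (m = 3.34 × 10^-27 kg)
The particle is a deuteron.

From λ = h/(mv), solve for mass:

m = h/(λv)
m = (6.626 × 10^-34 J·s) / (4.64 × 10^-14 m × 4.28 × 10^6 m/s)
m = 3.34 × 10^-27 kg

Comparing with the listed masses, this is closest to a deuteron.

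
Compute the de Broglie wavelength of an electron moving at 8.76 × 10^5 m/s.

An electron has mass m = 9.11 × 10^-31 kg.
8.30 × 10^-10 m

Using the de Broglie relation λ = h/(mv):

λ = h/(mv)
λ = (6.626 × 10^-34 J·s) / (9.11 × 10^-31 kg × 8.76 × 10^5 m/s)
λ = 8.30 × 10^-10 m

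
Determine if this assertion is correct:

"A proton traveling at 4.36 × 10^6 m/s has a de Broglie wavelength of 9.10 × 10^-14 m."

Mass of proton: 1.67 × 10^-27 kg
True

The claim is correct.

Using λ = h/(mv):
λ = (6.626 × 10^-34 J·s) / (1.67 × 10^-27 kg × 4.36 × 10^6 m/s)
λ = 9.10 × 10^-14 m

This matches the claimed value.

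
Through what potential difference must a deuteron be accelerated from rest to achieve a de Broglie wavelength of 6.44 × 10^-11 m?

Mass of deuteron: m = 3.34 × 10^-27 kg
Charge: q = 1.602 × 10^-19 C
9.89 × 10^-2 V

From λ = h/√(2mqV), we solve for V:

λ² = h²/(2mqV)
V = h²/(2mqλ²)
V = (6.626 × 10^-34 J·s)² / (2 × 3.34 × 10^-27 kg × 1.602 × 10^-19 C × (6.44 × 10^-11 m)²)
V = 9.89 × 10^-2 V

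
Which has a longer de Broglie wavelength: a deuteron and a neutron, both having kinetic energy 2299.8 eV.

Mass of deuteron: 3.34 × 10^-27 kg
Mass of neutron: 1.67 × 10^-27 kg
The neutron has the longer wavelength.

Using λ = h/√(2mKE):

For deuteron: λ₁ = h/√(2m₁KE) = 4.22 × 10^-13 m
For neutron: λ₂ = h/√(2m₂KE) = 5.97 × 10^-13 m

Since λ ∝ 1/√m at constant kinetic energy, the lighter particle has the longer wavelength.

The neutron has the longer de Broglie wavelength.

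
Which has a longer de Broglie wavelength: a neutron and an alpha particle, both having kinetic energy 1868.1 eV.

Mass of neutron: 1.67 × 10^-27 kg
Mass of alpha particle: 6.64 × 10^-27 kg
The neutron has the longer wavelength.

Using λ = h/√(2mKE):

For neutron: λ₁ = h/√(2m₁KE) = 6.63 × 10^-13 m
For alpha particle: λ₂ = h/√(2m₂KE) = 3.32 × 10^-13 m

Since λ ∝ 1/√m at constant kinetic energy, the lighter particle has the longer wavelength.

The neutron has the longer de Broglie wavelength.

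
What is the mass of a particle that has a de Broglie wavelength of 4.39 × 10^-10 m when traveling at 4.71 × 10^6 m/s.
3.20 × 10^-31 kg

From the de Broglie relation λ = h/(mv), we solve for m:

m = h/(λv)
m = (6.626 × 10^-34 J·s) / (4.39 × 10^-10 m × 4.71 × 10^6 m/s)
m = 3.20 × 10^-31 kg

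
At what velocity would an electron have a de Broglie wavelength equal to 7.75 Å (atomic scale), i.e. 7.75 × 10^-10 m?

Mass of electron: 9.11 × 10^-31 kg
9.38 × 10^5 m/s

From λ = h/(mv), solve for v:

v = h/(mλ)
v = (6.626 × 10^-34 J·s) / (9.11 × 10^-31 kg × 7.75 × 10^-10 m)
v = 9.38 × 10^5 m/s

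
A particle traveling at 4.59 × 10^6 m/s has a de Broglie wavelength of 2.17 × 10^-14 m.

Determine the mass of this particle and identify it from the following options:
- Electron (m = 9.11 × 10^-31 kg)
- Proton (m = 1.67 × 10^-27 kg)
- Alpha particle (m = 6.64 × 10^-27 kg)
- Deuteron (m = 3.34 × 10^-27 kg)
The particle is an alpha particle.

From λ = h/(mv), solve for mass:

m = h/(λv)
m = (6.626 × 10^-34 J·s) / (2.17 × 10^-14 m × 4.59 × 10^6 m/s)
m = 6.65 × 10^-27 kg

Comparing with the listed masses, this is closest to an alpha particle.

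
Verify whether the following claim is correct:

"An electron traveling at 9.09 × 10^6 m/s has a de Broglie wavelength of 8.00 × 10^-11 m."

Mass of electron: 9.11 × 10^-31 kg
True

The claim is correct.

Using λ = h/(mv):
λ = (6.626 × 10^-34 J·s) / (9.11 × 10^-31 kg × 9.09 × 10^6 m/s)
λ = 8.00 × 10^-11 m

This matches the claimed value.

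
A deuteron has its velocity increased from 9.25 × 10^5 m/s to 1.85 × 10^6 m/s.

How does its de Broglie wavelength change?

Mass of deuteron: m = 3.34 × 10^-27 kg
The wavelength decreases by a factor of 2.

Using λ = h/(mv):

Initial wavelength: λ₁ = h/(mv₁) = 2.14 × 10^-13 m
Final wavelength: λ₂ = h/(mv₂) = 1.07 × 10^-13 m

Since λ ∝ 1/v, when velocity increases by a factor of 2, the wavelength decreases by a factor of 2.

λ₂/λ₁ = v₁/v₂ = 1/2

The wavelength decreases by a factor of 2.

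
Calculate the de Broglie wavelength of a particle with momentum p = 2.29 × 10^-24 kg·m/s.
2.89 × 10^-10 m

Using the de Broglie relation λ = h/p:

λ = h/p
λ = (6.626 × 10^-34 J·s) / (2.29 × 10^-24 kg·m/s)
λ = 2.89 × 10^-10 m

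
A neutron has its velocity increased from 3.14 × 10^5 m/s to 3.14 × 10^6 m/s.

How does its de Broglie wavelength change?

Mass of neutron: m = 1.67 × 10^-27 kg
The wavelength decreases by a factor of 10.

Using λ = h/(mv):

Initial wavelength: λ₁ = h/(mv₁) = 1.26 × 10^-12 m
Final wavelength: λ₂ = h/(mv₂) = 1.26 × 10^-13 m

Since λ ∝ 1/v, when velocity increases by a factor of 10, the wavelength decreases by a factor of 10.

λ₂/λ₁ = v₁/v₂ = 1/10

The wavelength decreases by a factor of 10.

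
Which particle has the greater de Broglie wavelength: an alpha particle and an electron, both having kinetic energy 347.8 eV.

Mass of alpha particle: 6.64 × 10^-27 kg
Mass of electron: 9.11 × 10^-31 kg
The electron has the longer wavelength.

Using λ = h/√(2mKE):

For alpha particle: λ₁ = h/√(2m₁KE) = 7.70 × 10^-13 m
For electron: λ₂ = h/√(2m₂KE) = 6.58 × 10^-11 m

Since λ ∝ 1/√m at constant kinetic energy, the lighter particle has the longer wavelength.

The electron has the longer de Broglie wavelength.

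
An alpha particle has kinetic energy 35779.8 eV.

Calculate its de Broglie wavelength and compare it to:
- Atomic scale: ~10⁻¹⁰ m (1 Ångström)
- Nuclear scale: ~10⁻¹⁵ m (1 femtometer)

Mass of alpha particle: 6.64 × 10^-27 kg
λ = 7.59 × 10^-14 m, which is between nuclear and atomic scales.

Using λ = h/√(2mKE):

KE = 35779.8 eV = 5.733 × 10^-15 J

λ = h/√(2mKE)
λ = (6.626 × 10^-34 J·s) / √(2 × 6.64 × 10^-27 kg × 5.733 × 10^-15 J)
λ = 7.59 × 10^-14 m

Comparison:
- Atomic scale (10⁻¹⁰ m): λ is 0.00076× this size
- Nuclear scale (10⁻¹⁵ m): λ is 76× this size

The wavelength is between nuclear and atomic scales.

This wavelength is appropriate for probing atomic structure but too large for nuclear physics experiments.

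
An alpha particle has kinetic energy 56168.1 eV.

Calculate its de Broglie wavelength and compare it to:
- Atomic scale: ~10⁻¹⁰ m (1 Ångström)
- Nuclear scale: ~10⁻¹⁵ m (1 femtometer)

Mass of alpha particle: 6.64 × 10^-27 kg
λ = 6.06 × 10^-14 m, which is between nuclear and atomic scales.

Using λ = h/√(2mKE):

KE = 56168.1 eV = 8.999 × 10^-15 J

λ = h/√(2mKE)
λ = (6.626 × 10^-34 J·s) / √(2 × 6.64 × 10^-27 kg × 8.999 × 10^-15 J)
λ = 6.06 × 10^-14 m

Comparison:
- Atomic scale (10⁻¹⁰ m): λ is 0.00061× this size
- Nuclear scale (10⁻¹⁵ m): λ is 61× this size

The wavelength is between nuclear and atomic scales.

This wavelength is appropriate for probing atomic structure but too large for nuclear physics experiments.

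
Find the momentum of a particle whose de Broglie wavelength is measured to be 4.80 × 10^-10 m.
1.38 × 10^-24 kg·m/s

From the de Broglie relation λ = h/p, we solve for p:

p = h/λ
p = (6.626 × 10^-34 J·s) / (4.80 × 10^-10 m)
p = 1.38 × 10^-24 kg·m/s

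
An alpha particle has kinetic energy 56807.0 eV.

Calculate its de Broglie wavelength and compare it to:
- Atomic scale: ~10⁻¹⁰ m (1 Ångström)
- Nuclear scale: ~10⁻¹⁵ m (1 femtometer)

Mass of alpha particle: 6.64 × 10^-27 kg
λ = 6.03 × 10^-14 m, which is between nuclear and atomic scales.

Using λ = h/√(2mKE):

KE = 56807.0 eV = 9.101 × 10^-15 J

λ = h/√(2mKE)
λ = (6.626 × 10^-34 J·s) / √(2 × 6.64 × 10^-27 kg × 9.101 × 10^-15 J)
λ = 6.03 × 10^-14 m

Comparison:
- Atomic scale (10⁻¹⁰ m): λ is 0.0006× this size
- Nuclear scale (10⁻¹⁵ m): λ is 60× this size

The wavelength is between nuclear and atomic scales.

This wavelength is appropriate for probing atomic structure but too large for nuclear physics experiments.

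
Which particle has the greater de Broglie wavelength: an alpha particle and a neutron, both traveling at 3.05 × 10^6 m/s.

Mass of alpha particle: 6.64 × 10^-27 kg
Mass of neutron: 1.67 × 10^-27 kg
The neutron has the longer wavelength.

Using λ = h/(mv), since both particles have the same velocity, the wavelength depends only on mass.

For alpha particle: λ₁ = h/(m₁v) = 3.27 × 10^-14 m
For neutron: λ₂ = h/(m₂v) = 1.30 × 10^-13 m

Since λ ∝ 1/m at constant velocity, the lighter particle has the longer wavelength.

The neutron has the longer de Broglie wavelength.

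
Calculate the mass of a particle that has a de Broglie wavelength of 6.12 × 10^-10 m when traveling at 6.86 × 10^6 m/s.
1.58 × 10^-31 kg

From the de Broglie relation λ = h/(mv), we solve for m:

m = h/(λv)
m = (6.626 × 10^-34 J·s) / (6.12 × 10^-10 m × 6.86 × 10^6 m/s)
m = 1.58 × 10^-31 kg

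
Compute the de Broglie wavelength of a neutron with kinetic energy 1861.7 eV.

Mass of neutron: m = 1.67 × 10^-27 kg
6.64 × 10^-13 m

Using λ = h/√(2mKE):

First convert KE to Joules: KE = 1861.7 eV = 2.983 × 10^-16 J

λ = h/√(2mKE)
λ = (6.626 × 10^-34 J·s) / √(2 × 1.67 × 10^-27 kg × 2.983 × 10^-16 J)
λ = 6.64 × 10^-13 m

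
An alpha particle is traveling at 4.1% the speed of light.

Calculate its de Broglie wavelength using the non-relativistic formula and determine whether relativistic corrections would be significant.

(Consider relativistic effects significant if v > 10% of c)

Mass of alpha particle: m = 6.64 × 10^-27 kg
No, relativistic corrections are not needed.

Using the non-relativistic de Broglie formula λ = h/(mv):

v = 4.1% × c = 1.229 × 10^7 m/s

λ = h/(mv)
λ = (6.626 × 10^-34 J·s) / (6.64 × 10^-27 kg × 1.229 × 10^7 m/s)
λ = 8.12 × 10^-15 m

Since v = 4.1% of c < 10% of c, relativistic corrections are NOT significant and this non-relativistic result is a good approximation.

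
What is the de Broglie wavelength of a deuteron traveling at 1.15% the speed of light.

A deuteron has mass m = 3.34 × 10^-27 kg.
5.75 × 10^-14 m

Using the de Broglie relation λ = h/(mv):

v = 1.15% × c = 3.448 × 10^6 m/s

λ = h/(mv)
λ = (6.626 × 10^-34 J·s) / (3.34 × 10^-27 kg × 3.448 × 10^6 m/s)
λ = 5.75 × 10^-14 m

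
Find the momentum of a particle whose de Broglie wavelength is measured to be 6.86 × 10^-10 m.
9.66 × 10^-25 kg·m/s

From the de Broglie relation λ = h/p, we solve for p:

p = h/λ
p = (6.626 × 10^-34 J·s) / (6.86 × 10^-10 m)
p = 9.66 × 10^-25 kg·m/s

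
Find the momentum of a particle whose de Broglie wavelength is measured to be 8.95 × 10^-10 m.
7.40 × 10^-25 kg·m/s

From the de Broglie relation λ = h/p, we solve for p:

p = h/λ
p = (6.626 × 10^-34 J·s) / (8.95 × 10^-10 m)
p = 7.40 × 10^-25 kg·m/s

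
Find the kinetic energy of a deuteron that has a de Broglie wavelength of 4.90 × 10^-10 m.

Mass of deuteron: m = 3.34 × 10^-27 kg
2.74 × 10^-22 J (or 1.71 × 10^-3 eV)

From λ = h/√(2mKE), we solve for KE:

λ² = h²/(2mKE)
KE = h²/(2mλ²)
KE = (6.626 × 10^-34 J·s)² / (2 × 3.34 × 10^-27 kg × (4.90 × 10^-10 m)²)
KE = 2.74 × 10^-22 J
KE = 1.71 × 10^-3 eV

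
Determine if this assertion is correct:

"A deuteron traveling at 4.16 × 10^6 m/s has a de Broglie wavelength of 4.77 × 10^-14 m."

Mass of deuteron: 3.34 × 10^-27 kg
True

The claim is correct.

Using λ = h/(mv):
λ = (6.626 × 10^-34 J·s) / (3.34 × 10^-27 kg × 4.16 × 10^6 m/s)
λ = 4.77 × 10^-14 m

This matches the claimed value.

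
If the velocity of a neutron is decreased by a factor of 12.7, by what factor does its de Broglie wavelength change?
The wavelength increases by a factor of 12.7.

From λ = h/(mv), the wavelength is inversely proportional to velocity:

λ ∝ 1/v

If v → v/12.7, then λ → 12.7λ

When velocity is decreased by a factor of 12.7, the wavelength increases by a factor of 12.7.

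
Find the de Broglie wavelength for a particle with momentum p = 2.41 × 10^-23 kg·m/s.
2.75 × 10^-11 m

Using the de Broglie relation λ = h/p:

λ = h/p
λ = (6.626 × 10^-34 J·s) / (2.41 × 10^-23 kg·m/s)
λ = 2.75 × 10^-11 m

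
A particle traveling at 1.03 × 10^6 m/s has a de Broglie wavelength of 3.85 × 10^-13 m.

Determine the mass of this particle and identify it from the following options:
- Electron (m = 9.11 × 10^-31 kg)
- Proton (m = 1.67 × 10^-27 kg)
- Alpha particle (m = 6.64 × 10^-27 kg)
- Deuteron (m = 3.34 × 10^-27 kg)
The particle is a proton.

From λ = h/(mv), solve for mass:

m = h/(λv)
m = (6.626 × 10^-34 J·s) / (3.85 × 10^-13 m × 1.03 × 10^6 m/s)
m = 1.67 × 10^-27 kg

Comparing with the listed masses, this is closest to a proton.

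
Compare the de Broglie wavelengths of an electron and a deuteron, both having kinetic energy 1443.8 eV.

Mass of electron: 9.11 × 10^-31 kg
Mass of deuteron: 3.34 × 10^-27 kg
The electron has the longer wavelength.

Using λ = h/√(2mKE):

For electron: λ₁ = h/√(2m₁KE) = 3.23 × 10^-11 m
For deuteron: λ₂ = h/√(2m₂KE) = 5.33 × 10^-13 m

Since λ ∝ 1/√m at constant kinetic energy, the lighter particle has the longer wavelength.

The electron has the longer de Broglie wavelength.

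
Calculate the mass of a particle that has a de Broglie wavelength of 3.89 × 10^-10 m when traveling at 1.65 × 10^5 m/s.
1.03 × 10^-29 kg

From the de Broglie relation λ = h/(mv), we solve for m:

m = h/(λv)
m = (6.626 × 10^-34 J·s) / (3.89 × 10^-10 m × 1.65 × 10^5 m/s)
m = 1.03 × 10^-29 kg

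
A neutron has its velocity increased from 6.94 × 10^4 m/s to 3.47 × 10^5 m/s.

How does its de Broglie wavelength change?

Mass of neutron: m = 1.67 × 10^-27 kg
The wavelength decreases by a factor of 5.

Using λ = h/(mv):

Initial wavelength: λ₁ = h/(mv₁) = 5.72 × 10^-12 m
Final wavelength: λ₂ = h/(mv₂) = 1.14 × 10^-12 m

Since λ ∝ 1/v, when velocity increases by a factor of 5, the wavelength decreases by a factor of 5.

λ₂/λ₁ = v₁/v₂ = 1/5

The wavelength decreases by a factor of 5.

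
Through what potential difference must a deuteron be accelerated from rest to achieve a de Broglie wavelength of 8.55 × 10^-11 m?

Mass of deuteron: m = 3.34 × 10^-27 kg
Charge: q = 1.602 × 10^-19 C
5.61 × 10^-2 V

From λ = h/√(2mqV), we solve for V:

λ² = h²/(2mqV)
V = h²/(2mqλ²)
V = (6.626 × 10^-34 J·s)² / (2 × 3.34 × 10^-27 kg × 1.602 × 10^-19 C × (8.55 × 10^-11 m)²)
V = 5.61 × 10^-2 V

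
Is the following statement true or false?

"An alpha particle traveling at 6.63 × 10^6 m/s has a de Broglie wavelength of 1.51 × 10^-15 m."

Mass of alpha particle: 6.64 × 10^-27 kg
False

The claim is incorrect.

Using λ = h/(mv):
λ = (6.626 × 10^-34 J·s) / (6.64 × 10^-27 kg × 6.63 × 10^6 m/s)
λ = 1.51 × 10^-14 m

The actual wavelength differs from the claimed 1.51 × 10^-15 m.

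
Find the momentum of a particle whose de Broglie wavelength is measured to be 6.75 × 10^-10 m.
9.82 × 10^-25 kg·m/s

From the de Broglie relation λ = h/p, we solve for p:

p = h/λ
p = (6.626 × 10^-34 J·s) / (6.75 × 10^-10 m)
p = 9.82 × 10^-25 kg·m/s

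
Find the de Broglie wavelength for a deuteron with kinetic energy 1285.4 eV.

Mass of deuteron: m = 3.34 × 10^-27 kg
5.65 × 10^-13 m

Using λ = h/√(2mKE):

First convert KE to Joules: KE = 1285.4 eV = 2.059 × 10^-16 J

λ = h/√(2mKE)
λ = (6.626 × 10^-34 J·s) / √(2 × 3.34 × 10^-27 kg × 2.059 × 10^-16 J)
λ = 5.65 × 10^-13 m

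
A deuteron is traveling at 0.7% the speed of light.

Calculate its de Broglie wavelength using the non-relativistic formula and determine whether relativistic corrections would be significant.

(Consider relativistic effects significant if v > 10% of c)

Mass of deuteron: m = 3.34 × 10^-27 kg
No, relativistic corrections are not needed.

Using the non-relativistic de Broglie formula λ = h/(mv):

v = 0.7% × c = 2.099 × 10^6 m/s

λ = h/(mv)
λ = (6.626 × 10^-34 J·s) / (3.34 × 10^-27 kg × 2.099 × 10^6 m/s)
λ = 9.45 × 10^-14 m

Since v = 0.7% of c < 10% of c, relativistic corrections are NOT significant and this non-relativistic result is a good approximation.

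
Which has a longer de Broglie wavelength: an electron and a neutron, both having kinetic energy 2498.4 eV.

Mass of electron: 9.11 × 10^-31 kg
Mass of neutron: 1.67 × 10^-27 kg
The electron has the longer wavelength.

Using λ = h/√(2mKE):

For electron: λ₁ = h/√(2m₁KE) = 2.45 × 10^-11 m
For neutron: λ₂ = h/√(2m₂KE) = 5.73 × 10^-13 m

Since λ ∝ 1/√m at constant kinetic energy, the lighter particle has the longer wavelength.

The electron has the longer de Broglie wavelength.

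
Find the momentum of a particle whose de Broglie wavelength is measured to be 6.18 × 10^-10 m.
1.07 × 10^-24 kg·m/s

From the de Broglie relation λ = h/p, we solve for p:

p = h/λ
p = (6.626 × 10^-34 J·s) / (6.18 × 10^-10 m)
p = 1.07 × 10^-24 kg·m/s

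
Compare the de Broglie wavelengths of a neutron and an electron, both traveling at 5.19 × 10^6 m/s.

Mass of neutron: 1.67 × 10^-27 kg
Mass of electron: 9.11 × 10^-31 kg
The electron has the longer wavelength.

Using λ = h/(mv), since both particles have the same velocity, the wavelength depends only on mass.

For neutron: λ₁ = h/(m₁v) = 7.64 × 10^-14 m
For electron: λ₂ = h/(m₂v) = 1.40 × 10^-10 m

Since λ ∝ 1/m at constant velocity, the lighter particle has the longer wavelength.

The electron has the longer de Broglie wavelength.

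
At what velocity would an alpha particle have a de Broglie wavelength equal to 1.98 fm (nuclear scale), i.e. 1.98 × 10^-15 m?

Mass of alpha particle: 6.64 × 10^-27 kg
5.04 × 10^7 m/s

From λ = h/(mv), solve for v:

v = h/(mλ)
v = (6.626 × 10^-34 J·s) / (6.64 × 10^-27 kg × 1.98 × 10^-15 m)
v = 5.04 × 10^7 m/s

Note: This velocity is 16.8% of the speed of light, so relativistic corrections would be needed for a more accurate calculation.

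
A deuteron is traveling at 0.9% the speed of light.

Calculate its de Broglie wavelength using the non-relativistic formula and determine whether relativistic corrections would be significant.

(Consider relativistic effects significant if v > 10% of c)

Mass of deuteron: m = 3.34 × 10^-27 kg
No, relativistic corrections are not needed.

Using the non-relativistic de Broglie formula λ = h/(mv):

v = 0.9% × c = 2.698 × 10^6 m/s

λ = h/(mv)
λ = (6.626 × 10^-34 J·s) / (3.34 × 10^-27 kg × 2.698 × 10^6 m/s)
λ = 7.35 × 10^-14 m

Since v = 0.9% of c < 10% of c, relativistic corrections are NOT significant and this non-relativistic result is a good approximation.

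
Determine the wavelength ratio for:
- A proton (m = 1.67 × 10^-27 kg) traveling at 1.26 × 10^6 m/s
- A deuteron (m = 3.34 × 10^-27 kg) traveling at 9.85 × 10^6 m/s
λ₁/λ₂ = 15.6

Using λ = h/(mv):

λ₁ = h/(m₁v₁) = 3.15 × 10^-13 m
λ₂ = h/(m₂v₂) = 2.01 × 10^-14 m

Ratio λ₁/λ₂ = (m₂v₂)/(m₁v₁)
         = (3.34 × 10^-27 kg × 9.85 × 10^6 m/s) / (1.67 × 10^-27 kg × 1.26 × 10^6 m/s)
         = 15.6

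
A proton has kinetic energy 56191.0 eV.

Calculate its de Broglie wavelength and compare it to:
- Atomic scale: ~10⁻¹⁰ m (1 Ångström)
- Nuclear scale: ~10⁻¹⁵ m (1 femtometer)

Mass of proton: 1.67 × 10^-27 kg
λ = 1.21 × 10^-13 m, which is between nuclear and atomic scales.

Using λ = h/√(2mKE):

KE = 56191.0 eV = 9.003 × 10^-15 J

λ = h/√(2mKE)
λ = (6.626 × 10^-34 J·s) / √(2 × 1.67 × 10^-27 kg × 9.003 × 10^-15 J)
λ = 1.21 × 10^-13 m

Comparison:
- Atomic scale (10⁻¹⁰ m): λ is 0.0012× this size
- Nuclear scale (10⁻¹⁵ m): λ is 1.2e+02× this size

The wavelength is between nuclear and atomic scales.

This wavelength is appropriate for probing atomic structure but too large for nuclear physics experiments.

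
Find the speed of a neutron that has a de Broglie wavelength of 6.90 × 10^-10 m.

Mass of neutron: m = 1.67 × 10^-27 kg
5.75 × 10^2 m/s

From the de Broglie relation λ = h/(mv), we solve for v:

v = h/(mλ)
v = (6.626 × 10^-34 J·s) / (1.67 × 10^-27 kg × 6.90 × 10^-10 m)
v = 5.75 × 10^2 m/s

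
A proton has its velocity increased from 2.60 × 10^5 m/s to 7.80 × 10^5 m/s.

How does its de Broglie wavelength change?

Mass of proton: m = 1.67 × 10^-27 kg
The wavelength decreases by a factor of 3.

Using λ = h/(mv):

Initial wavelength: λ₁ = h/(mv₁) = 1.53 × 10^-12 m
Final wavelength: λ₂ = h/(mv₂) = 5.09 × 10^-13 m

Since λ ∝ 1/v, when velocity increases by a factor of 3, the wavelength decreases by a factor of 3.

λ₂/λ₁ = v₁/v₂ = 1/3

The wavelength decreases by a factor of 3.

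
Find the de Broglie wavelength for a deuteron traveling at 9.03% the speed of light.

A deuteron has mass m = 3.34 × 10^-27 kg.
7.33 × 10^-15 m

Using the de Broglie relation λ = h/(mv):

v = 9.03% × c = 2.707 × 10^7 m/s

λ = h/(mv)
λ = (6.626 × 10^-34 J·s) / (3.34 × 10^-27 kg × 2.707 × 10^7 m/s)
λ = 7.33 × 10^-15 m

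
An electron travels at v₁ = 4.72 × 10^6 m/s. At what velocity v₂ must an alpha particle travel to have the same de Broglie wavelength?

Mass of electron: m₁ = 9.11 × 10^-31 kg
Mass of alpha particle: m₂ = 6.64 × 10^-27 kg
v₂ = 6.48 × 10^2 m/s

For equal de Broglie wavelengths: λ₁ = λ₂

h/(m₁v₁) = h/(m₂v₂)
m₁v₁ = m₂v₂
v₂ = v₁ · (m₁/m₂)

v₂ = 4.72 × 10^6 m/s × (9.11 × 10^-31 kg / 6.64 × 10^-27 kg)
v₂ = 6.48 × 10^2 m/s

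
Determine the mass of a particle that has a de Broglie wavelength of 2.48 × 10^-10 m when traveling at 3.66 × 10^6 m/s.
7.30 × 10^-31 kg

From the de Broglie relation λ = h/(mv), we solve for m:

m = h/(λv)
m = (6.626 × 10^-34 J·s) / (2.48 × 10^-10 m × 3.66 × 10^6 m/s)
m = 7.30 × 10^-31 kg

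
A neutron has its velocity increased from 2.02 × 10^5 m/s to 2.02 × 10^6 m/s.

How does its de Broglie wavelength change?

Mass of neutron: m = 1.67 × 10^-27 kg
The wavelength decreases by a factor of 10.

Using λ = h/(mv):

Initial wavelength: λ₁ = h/(mv₁) = 1.96 × 10^-12 m
Final wavelength: λ₂ = h/(mv₂) = 1.96 × 10^-13 m

Since λ ∝ 1/v, when velocity increases by a factor of 10, the wavelength decreases by a factor of 10.

λ₂/λ₁ = v₁/v₂ = 1/10

The wavelength decreases by a factor of 10.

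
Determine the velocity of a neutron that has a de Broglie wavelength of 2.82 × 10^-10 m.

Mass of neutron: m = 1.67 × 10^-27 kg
1.41 × 10^3 m/s

From the de Broglie relation λ = h/(mv), we solve for v:

v = h/(mλ)
v = (6.626 × 10^-34 J·s) / (1.67 × 10^-27 kg × 2.82 × 10^-10 m)
v = 1.41 × 10^3 m/s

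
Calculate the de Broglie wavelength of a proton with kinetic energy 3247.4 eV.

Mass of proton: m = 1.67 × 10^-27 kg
5.03 × 10^-13 m

Using λ = h/√(2mKE):

First convert KE to Joules: KE = 3247.4 eV = 5.203 × 10^-16 J

λ = h/√(2mKE)
λ = (6.626 × 10^-34 J·s) / √(2 × 1.67 × 10^-27 kg × 5.203 × 10^-16 J)
λ = 5.03 × 10^-13 m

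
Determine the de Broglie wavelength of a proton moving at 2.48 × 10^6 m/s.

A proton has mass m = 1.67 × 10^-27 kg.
1.60 × 10^-13 m

Using the de Broglie relation λ = h/(mv):

λ = h/(mv)
λ = (6.626 × 10^-34 J·s) / (1.67 × 10^-27 kg × 2.48 × 10^6 m/s)
λ = 1.60 × 10^-13 m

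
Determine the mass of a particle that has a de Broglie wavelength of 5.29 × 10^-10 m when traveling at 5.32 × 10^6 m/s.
2.35 × 10^-31 kg

From the de Broglie relation λ = h/(mv), we solve for m:

m = h/(λv)
m = (6.626 × 10^-34 J·s) / (5.29 × 10^-10 m × 5.32 × 10^6 m/s)
m = 2.35 × 10^-31 kg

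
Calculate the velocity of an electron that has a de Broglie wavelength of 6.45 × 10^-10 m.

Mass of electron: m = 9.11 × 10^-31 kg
1.13 × 10^6 m/s

From the de Broglie relation λ = h/(mv), we solve for v:

v = h/(mλ)
v = (6.626 × 10^-34 J·s) / (9.11 × 10^-31 kg × 6.45 × 10^-10 m)
v = 1.13 × 10^6 m/s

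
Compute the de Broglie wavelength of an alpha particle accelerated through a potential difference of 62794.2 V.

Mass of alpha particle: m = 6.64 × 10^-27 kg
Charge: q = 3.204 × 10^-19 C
4.05 × 10^-14 m

When a particle is accelerated through voltage V, it gains kinetic energy KE = qV.

The de Broglie wavelength is then λ = h/√(2mqV):

λ = h/√(2mqV)
λ = (6.626 × 10^-34 J·s) / √(2 × 6.64 × 10^-27 kg × 3.204 × 10^-19 C × 62794.2 V)
λ = 4.05 × 10^-14 m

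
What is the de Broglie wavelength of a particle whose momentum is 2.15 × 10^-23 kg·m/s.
3.08 × 10^-11 m

Using the de Broglie relation λ = h/p:

λ = h/p
λ = (6.626 × 10^-34 J·s) / (2.15 × 10^-23 kg·m/s)
λ = 3.08 × 10^-11 m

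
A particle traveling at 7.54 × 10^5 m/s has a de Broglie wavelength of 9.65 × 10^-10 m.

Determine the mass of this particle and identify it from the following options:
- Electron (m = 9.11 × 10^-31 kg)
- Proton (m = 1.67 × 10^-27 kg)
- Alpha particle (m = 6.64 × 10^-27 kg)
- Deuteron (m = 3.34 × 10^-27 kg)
The particle is an electron.

From λ = h/(mv), solve for mass:

m = h/(λv)
m = (6.626 × 10^-34 J·s) / (9.65 × 10^-10 m × 7.54 × 10^5 m/s)
m = 9.11 × 10^-31 kg

Comparing with the listed masses, this is closest to an electron.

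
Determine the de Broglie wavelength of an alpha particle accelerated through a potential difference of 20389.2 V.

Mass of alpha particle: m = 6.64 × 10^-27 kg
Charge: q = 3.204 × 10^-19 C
7.11 × 10^-14 m

When a particle is accelerated through voltage V, it gains kinetic energy KE = qV.

The de Broglie wavelength is then λ = h/√(2mqV):

λ = h/√(2mqV)
λ = (6.626 × 10^-34 J·s) / √(2 × 6.64 × 10^-27 kg × 3.204 × 10^-19 C × 20389.2 V)
λ = 7.11 × 10^-14 m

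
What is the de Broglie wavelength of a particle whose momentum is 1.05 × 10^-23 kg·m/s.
6.31 × 10^-11 m

Using the de Broglie relation λ = h/p:

λ = h/p
λ = (6.626 × 10^-34 J·s) / (1.05 × 10^-23 kg·m/s)
λ = 6.31 × 10^-11 m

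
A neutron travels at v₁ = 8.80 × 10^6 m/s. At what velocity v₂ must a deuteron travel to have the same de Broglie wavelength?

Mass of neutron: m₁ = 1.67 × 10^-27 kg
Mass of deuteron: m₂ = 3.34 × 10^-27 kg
v₂ = 4.40 × 10^6 m/s

For equal de Broglie wavelengths: λ₁ = λ₂

h/(m₁v₁) = h/(m₂v₂)
m₁v₁ = m₂v₂
v₂ = v₁ · (m₁/m₂)

v₂ = 8.80 × 10^6 m/s × (1.67 × 10^-27 kg / 3.34 × 10^-27 kg)
v₂ = 4.40 × 10^6 m/s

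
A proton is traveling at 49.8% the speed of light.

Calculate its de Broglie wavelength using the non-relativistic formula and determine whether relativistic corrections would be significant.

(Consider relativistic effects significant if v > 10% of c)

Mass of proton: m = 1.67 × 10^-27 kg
Yes, relativistic corrections are needed.

Using the non-relativistic de Broglie formula λ = h/(mv):

v = 49.8% × c = 1.493 × 10^8 m/s

λ = h/(mv)
λ = (6.626 × 10^-34 J·s) / (1.67 × 10^-27 kg × 1.493 × 10^8 m/s)
λ = 2.66 × 10^-15 m

Since v = 49.8% of c > 10% of c, relativistic corrections ARE significant and the actual wavelength would differ from this non-relativistic estimate.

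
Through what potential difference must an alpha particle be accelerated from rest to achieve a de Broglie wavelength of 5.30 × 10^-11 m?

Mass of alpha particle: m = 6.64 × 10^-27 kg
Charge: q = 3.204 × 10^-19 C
3.67 × 10^-2 V

From λ = h/√(2mqV), we solve for V:

λ² = h²/(2mqV)
V = h²/(2mqλ²)
V = (6.626 × 10^-34 J·s)² / (2 × 6.64 × 10^-27 kg × 3.204 × 10^-19 C × (5.30 × 10^-11 m)²)
V = 3.67 × 10^-2 V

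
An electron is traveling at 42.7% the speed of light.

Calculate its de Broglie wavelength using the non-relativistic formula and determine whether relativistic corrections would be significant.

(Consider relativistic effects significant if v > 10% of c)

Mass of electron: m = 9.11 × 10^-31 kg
Yes, relativistic corrections are needed.

Using the non-relativistic de Broglie formula λ = h/(mv):

v = 42.7% × c = 1.280 × 10^8 m/s

λ = h/(mv)
λ = (6.626 × 10^-34 J·s) / (9.11 × 10^-31 kg × 1.280 × 10^8 m/s)
λ = 5.68 × 10^-12 m

Since v = 42.7% of c > 10% of c, relativistic corrections ARE significant and the actual wavelength would differ from this non-relativistic estimate.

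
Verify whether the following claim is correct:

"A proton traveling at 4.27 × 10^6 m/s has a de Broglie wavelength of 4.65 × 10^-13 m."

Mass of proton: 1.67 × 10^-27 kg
False

The claim is incorrect.

Using λ = h/(mv):
λ = (6.626 × 10^-34 J·s) / (1.67 × 10^-27 kg × 4.27 × 10^6 m/s)
λ = 9.29 × 10^-14 m

The actual wavelength differs from the claimed 4.65 × 10^-13 m.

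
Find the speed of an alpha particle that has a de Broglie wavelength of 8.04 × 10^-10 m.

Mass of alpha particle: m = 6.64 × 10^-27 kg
1.24 × 10^2 m/s

From the de Broglie relation λ = h/(mv), we solve for v:

v = h/(mλ)
v = (6.626 × 10^-34 J·s) / (6.64 × 10^-27 kg × 8.04 × 10^-10 m)
v = 1.24 × 10^2 m/s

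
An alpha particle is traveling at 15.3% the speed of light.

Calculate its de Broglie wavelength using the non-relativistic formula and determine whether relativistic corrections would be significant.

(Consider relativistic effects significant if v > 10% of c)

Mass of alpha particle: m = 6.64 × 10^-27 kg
Yes, relativistic corrections are needed.

Using the non-relativistic de Broglie formula λ = h/(mv):

v = 15.3% × c = 4.587 × 10^7 m/s

λ = h/(mv)
λ = (6.626 × 10^-34 J·s) / (6.64 × 10^-27 kg × 4.587 × 10^7 m/s)
λ = 2.18 × 10^-15 m

Since v = 15.3% of c > 10% of c, relativistic corrections ARE significant and the actual wavelength would differ from this non-relativistic estimate.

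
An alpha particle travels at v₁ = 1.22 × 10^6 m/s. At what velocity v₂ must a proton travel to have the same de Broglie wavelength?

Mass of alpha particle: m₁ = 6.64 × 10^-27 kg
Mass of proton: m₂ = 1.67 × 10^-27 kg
v₂ = 4.85 × 10^6 m/s

For equal de Broglie wavelengths: λ₁ = λ₂

h/(m₁v₁) = h/(m₂v₂)
m₁v₁ = m₂v₂
v₂ = v₁ · (m₁/m₂)

v₂ = 1.22 × 10^6 m/s × (6.64 × 10^-27 kg / 1.67 × 10^-27 kg)
v₂ = 4.85 × 10^6 m/s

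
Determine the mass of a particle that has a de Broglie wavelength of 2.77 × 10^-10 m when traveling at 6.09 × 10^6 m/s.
3.93 × 10^-31 kg

From the de Broglie relation λ = h/(mv), we solve for m:

m = h/(λv)
m = (6.626 × 10^-34 J·s) / (2.77 × 10^-10 m × 6.09 × 10^6 m/s)
m = 3.93 × 10^-31 kg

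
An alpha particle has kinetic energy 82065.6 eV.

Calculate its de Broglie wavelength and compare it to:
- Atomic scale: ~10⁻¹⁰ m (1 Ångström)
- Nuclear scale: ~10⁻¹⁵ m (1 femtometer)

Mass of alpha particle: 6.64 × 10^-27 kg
λ = 5.01 × 10^-14 m, which is between nuclear and atomic scales.

Using λ = h/√(2mKE):

KE = 82065.6 eV = 1.315 × 10^-14 J

λ = h/√(2mKE)
λ = (6.626 × 10^-34 J·s) / √(2 × 6.64 × 10^-27 kg × 1.315 × 10^-14 J)
λ = 5.01 × 10^-14 m

Comparison:
- Atomic scale (10⁻¹⁰ m): λ is 0.0005× this size
- Nuclear scale (10⁻¹⁵ m): λ is 50× this size

The wavelength is between nuclear and atomic scales.

This wavelength is appropriate for probing atomic structure but too large for nuclear physics experiments.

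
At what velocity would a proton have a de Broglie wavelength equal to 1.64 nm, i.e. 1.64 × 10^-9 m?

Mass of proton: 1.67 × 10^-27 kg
2.42 × 10^2 m/s

From λ = h/(mv), solve for v:

v = h/(mλ)
v = (6.626 × 10^-34 J·s) / (1.67 × 10^-27 kg × 1.64 × 10^-9 m)
v = 2.42 × 10^2 m/s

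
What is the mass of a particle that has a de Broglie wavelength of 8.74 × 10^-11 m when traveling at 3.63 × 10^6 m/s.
2.09 × 10^-30 kg

From the de Broglie relation λ = h/(mv), we solve for m:

m = h/(λv)
m = (6.626 × 10^-34 J·s) / (8.74 × 10^-11 m × 3.63 × 10^6 m/s)
m = 2.09 × 10^-30 kg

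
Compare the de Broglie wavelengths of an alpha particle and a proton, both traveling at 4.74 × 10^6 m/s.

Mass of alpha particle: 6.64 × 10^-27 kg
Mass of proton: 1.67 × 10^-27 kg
The proton has the longer wavelength.

Using λ = h/(mv), since both particles have the same velocity, the wavelength depends only on mass.

For alpha particle: λ₁ = h/(m₁v) = 2.11 × 10^-14 m
For proton: λ₂ = h/(m₂v) = 8.37 × 10^-14 m

Since λ ∝ 1/m at constant velocity, the lighter particle has the longer wavelength.

The proton has the longer de Broglie wavelength.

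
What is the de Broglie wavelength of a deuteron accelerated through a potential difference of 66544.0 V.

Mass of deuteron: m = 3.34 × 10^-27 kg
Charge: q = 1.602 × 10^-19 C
7.85 × 10^-14 m

When a particle is accelerated through voltage V, it gains kinetic energy KE = qV.

The de Broglie wavelength is then λ = h/√(2mqV):

λ = h/√(2mqV)
λ = (6.626 × 10^-34 J·s) / √(2 × 3.34 × 10^-27 kg × 1.602 × 10^-19 C × 66544.0 V)
λ = 7.85 × 10^-14 m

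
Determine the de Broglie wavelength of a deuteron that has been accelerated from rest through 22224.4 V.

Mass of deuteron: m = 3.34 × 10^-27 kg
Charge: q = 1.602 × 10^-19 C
1.36 × 10^-13 m

When a particle is accelerated through voltage V, it gains kinetic energy KE = qV.

The de Broglie wavelength is then λ = h/√(2mqV):

λ = h/√(2mqV)
λ = (6.626 × 10^-34 J·s) / √(2 × 3.34 × 10^-27 kg × 1.602 × 10^-19 C × 22224.4 V)
λ = 1.36 × 10^-13 m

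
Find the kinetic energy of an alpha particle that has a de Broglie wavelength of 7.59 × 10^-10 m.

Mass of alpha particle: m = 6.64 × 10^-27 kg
5.74 × 10^-23 J (or 3.58 × 10^-4 eV)

From λ = h/√(2mKE), we solve for KE:

λ² = h²/(2mKE)
KE = h²/(2mλ²)
KE = (6.626 × 10^-34 J·s)² / (2 × 6.64 × 10^-27 kg × (7.59 × 10^-10 m)²)
KE = 5.74 × 10^-23 J
KE = 3.58 × 10^-4 eV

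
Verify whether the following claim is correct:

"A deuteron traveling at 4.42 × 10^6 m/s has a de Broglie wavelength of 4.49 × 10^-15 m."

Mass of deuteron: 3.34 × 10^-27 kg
False

The claim is incorrect.

Using λ = h/(mv):
λ = (6.626 × 10^-34 J·s) / (3.34 × 10^-27 kg × 4.42 × 10^6 m/s)
λ = 4.49 × 10^-14 m

The actual wavelength differs from the claimed 4.49 × 10^-15 m.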